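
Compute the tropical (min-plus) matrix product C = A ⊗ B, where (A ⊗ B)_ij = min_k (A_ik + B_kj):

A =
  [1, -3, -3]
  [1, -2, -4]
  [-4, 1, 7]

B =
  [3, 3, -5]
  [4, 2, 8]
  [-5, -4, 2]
A ⊗ B =
  [-8, -7, -4]
  [-9, -8, -4]
  [-1, -1, -9]

Apply the min-plus product entry-by-entry:
  C[0][0] = min over k of (A[0][0] + B[0][0] = 1 + 3 = 4, A[0][1] + B[1][0] = -3 + 4 = 1, A[0][2] + B[2][0] = -3 + -5 = -8) = -8 (attained at k = 2)
  C[0][1] = min over k of (A[0][0] + B[0][1] = 1 + 3 = 4, A[0][1] + B[1][1] = -3 + 2 = -1, A[0][2] + B[2][1] = -3 + -4 = -7) = -7 (attained at k = 2)
  C[0][2] = min over k of (A[0][0] + B[0][2] = 1 + -5 = -4, A[0][1] + B[1][2] = -3 + 8 = 5, A[0][2] + B[2][2] = -3 + 2 = -1) = -4 (attained at k = 0)
  C[1][0] = min over k of (A[1][0] + B[0][0] = 1 + 3 = 4, A[1][1] + B[1][0] = -2 + 4 = 2, A[1][2] + B[2][0] = -4 + -5 = -9) = -9 (attained at k = 2)
  C[1][1] = min over k of (A[1][0] + B[0][1] = 1 + 3 = 4, A[1][1] + B[1][1] = -2 + 2 = 0, A[1][2] + B[2][1] = -4 + -4 = -8) = -8 (attained at k = 2)
  C[1][2] = min over k of (A[1][0] + B[0][2] = 1 + -5 = -4, A[1][1] + B[1][2] = -2 + 8 = 6, A[1][2] + B[2][2] = -4 + 2 = -2) = -4 (attained at k = 0)
  C[2][0] = min over k of (A[2][0] + B[0][0] = -4 + 3 = -1, A[2][1] + B[1][0] = 1 + 4 = 5, A[2][2] + B[2][0] = 7 + -5 = 2) = -1 (attained at k = 0)
  C[2][1] = min over k of (A[2][0] + B[0][1] = -4 + 3 = -1, A[2][1] + B[1][1] = 1 + 2 = 3, A[2][2] + B[2][1] = 7 + -4 = 3) = -1 (attained at k = 0)
  C[2][2] = min over k of (A[2][0] + B[0][2] = -4 + -5 = -9, A[2][1] + B[1][2] = 1 + 8 = 9, A[2][2] + B[2][2] = 7 + 2 = 9) = -9 (attained at k = 0)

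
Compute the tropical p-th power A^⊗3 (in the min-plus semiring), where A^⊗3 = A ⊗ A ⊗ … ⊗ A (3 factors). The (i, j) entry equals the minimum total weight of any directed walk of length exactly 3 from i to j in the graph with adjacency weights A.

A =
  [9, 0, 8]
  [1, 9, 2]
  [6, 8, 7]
A^⊗3 =
  [8, 1, 9]
  [2, 8, 3]
  [7, 9, 8]

Each entry (A^⊗3)_ij equals the minimum over all length-3 walks i = v_0 → v_1 → … → v_3 = j of Σ_t A[v_t][v_{t+1}]. For example, for (i, j) = (0, 2) we minimise over 9 possible intermediate vertex sequences; the minimum is 9, attained along the walk 0 → 1 → 0 → 2.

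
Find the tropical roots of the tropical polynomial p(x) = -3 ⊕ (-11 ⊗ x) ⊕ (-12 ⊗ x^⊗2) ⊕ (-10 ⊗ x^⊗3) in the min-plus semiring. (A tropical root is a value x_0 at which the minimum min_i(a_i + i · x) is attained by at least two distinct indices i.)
Roots: {-2, 1, 8}

Each tropical root is a break point of the lower envelope of the lines y = a_i + i · x (there are 4 lines, with slopes 0, 1, ..., 3). Only the lines that attain the minimum somewhere contribute to roots; other lines are dominated. Here the surviving (envelope) indices are i = 3, i = 2, i = 1, i = 0.
Intersections between consecutive envelope lines give the roots: for adjacent envelope indices i < j the intersection is x = (a_i − a_j) / (j − i). Reading off the sorted break points: {-2, 1, 8}.
Verification: at each break x_0, at least two indices attain the minimum of min_i(a_i + i · x_0).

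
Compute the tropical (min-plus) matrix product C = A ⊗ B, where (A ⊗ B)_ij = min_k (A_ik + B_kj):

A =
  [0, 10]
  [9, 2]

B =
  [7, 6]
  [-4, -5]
A ⊗ B =
  [6, 5]
  [-2, -3]

Apply the min-plus product entry-by-entry:
  C[0][0] = min over k of (A[0][0] + B[0][0] = 0 + 7 = 7, A[0][1] + B[1][0] = 10 + -4 = 6) = 6 (attained at k = 1)
  C[0][1] = min over k of (A[0][0] + B[0][1] = 0 + 6 = 6, A[0][1] + B[1][1] = 10 + -5 = 5) = 5 (attained at k = 1)
  C[1][0] = min over k of (A[1][0] + B[0][0] = 9 + 7 = 16, A[1][1] + B[1][0] = 2 + -4 = -2) = -2 (attained at k = 1)
  C[1][1] = min over k of (A[1][0] + B[0][1] = 9 + 6 = 15, A[1][1] + B[1][1] = 2 + -5 = -3) = -3 (attained at k = 1)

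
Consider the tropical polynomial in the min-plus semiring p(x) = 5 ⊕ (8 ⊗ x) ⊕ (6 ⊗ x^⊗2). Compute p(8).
p(8) = 5

A tropical monomial a ⊗ x^⊗i evaluates to a + i · x. Evaluating each term at x = 8:
  Term 0 contributes 5 + 0 · 8 = 5
  Term 1 contributes 8 + 1 · 8 = 16
  Term 2 contributes 6 + 2 · 8 = 22
p(8) = ⊕ of these = min[5, 16, 22] = 5.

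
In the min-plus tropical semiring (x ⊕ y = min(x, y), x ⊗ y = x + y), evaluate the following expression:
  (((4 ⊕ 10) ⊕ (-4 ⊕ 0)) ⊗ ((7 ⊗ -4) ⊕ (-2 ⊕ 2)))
(((4 ⊕ 10) ⊕ (-4 ⊕ 0)) ⊗ ((7 ⊗ -4) ⊕ (-2 ⊕ 2))) = -6

Expand innermost to outermost. Recall ⊕ takes the minimum of its arguments and ⊗ takes their sum. Working out the expression (((4 ⊕ 10) ⊕ (-4 ⊕ 0)) ⊗ ((7 ⊗ -4) ⊕ (-2 ⊕ 2))) gives -6.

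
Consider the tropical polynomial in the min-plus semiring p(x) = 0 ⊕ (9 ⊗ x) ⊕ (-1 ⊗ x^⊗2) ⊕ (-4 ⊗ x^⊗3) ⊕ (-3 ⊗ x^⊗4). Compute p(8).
p(8) = 0

A tropical monomial a ⊗ x^⊗i evaluates to a + i · x. Evaluating each term at x = 8:
  Term 0 contributes 0 + 0 · 8 = 0
  Term 1 contributes 9 + 1 · 8 = 17
  Term 2 contributes -1 + 2 · 8 = 15
  Term 3 contributes -4 + 3 · 8 = 20
  Term 4 contributes -3 + 4 · 8 = 29
p(8) = ⊕ of these = min[0, 17, 15, 20, 29] = 0.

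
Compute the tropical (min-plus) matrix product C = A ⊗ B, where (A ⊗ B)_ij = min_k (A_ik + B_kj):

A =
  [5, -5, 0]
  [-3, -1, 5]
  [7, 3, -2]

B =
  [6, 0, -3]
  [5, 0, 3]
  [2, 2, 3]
A ⊗ B =
  [0, -5, -2]
  [3, -3, -6]
  [0, 0, 1]

Apply the min-plus product entry-by-entry:
  C[0][0] = min over k of (A[0][0] + B[0][0] = 5 + 6 = 11, A[0][1] + B[1][0] = -5 + 5 = 0, A[0][2] + B[2][0] = 0 + 2 = 2) = 0 (attained at k = 1)
  C[0][1] = min over k of (A[0][0] + B[0][1] = 5 + 0 = 5, A[0][1] + B[1][1] = -5 + 0 = -5, A[0][2] + B[2][1] = 0 + 2 = 2) = -5 (attained at k = 1)
  C[0][2] = min over k of (A[0][0] + B[0][2] = 5 + -3 = 2, A[0][1] + B[1][2] = -5 + 3 = -2, A[0][2] + B[2][2] = 0 + 3 = 3) = -2 (attained at k = 1)
  C[1][0] = min over k of (A[1][0] + B[0][0] = -3 + 6 = 3, A[1][1] + B[1][0] = -1 + 5 = 4, A[1][2] + B[2][0] = 5 + 2 = 7) = 3 (attained at k = 0)
  C[1][1] = min over k of (A[1][0] + B[0][1] = -3 + 0 = -3, A[1][1] + B[1][1] = -1 + 0 = -1, A[1][2] + B[2][1] = 5 + 2 = 7) = -3 (attained at k = 0)
  C[1][2] = min over k of (A[1][0] + B[0][2] = -3 + -3 = -6, A[1][1] + B[1][2] = -1 + 3 = 2, A[1][2] + B[2][2] = 5 + 3 = 8) = -6 (attained at k = 0)
  C[2][0] = min over k of (A[2][0] + B[0][0] = 7 + 6 = 13, A[2][1] + B[1][0] = 3 + 5 = 8, A[2][2] + B[2][0] = -2 + 2 = 0) = 0 (attained at k = 2)
  C[2][1] = min over k of (A[2][0] + B[0][1] = 7 + 0 = 7, A[2][1] + B[1][1] = 3 + 0 = 3, A[2][2] + B[2][1] = -2 + 2 = 0) = 0 (attained at k = 2)
  C[2][2] = min over k of (A[2][0] + B[0][2] = 7 + -3 = 4, A[2][1] + B[1][2] = 3 + 3 = 6, A[2][2] + B[2][2] = -2 + 3 = 1) = 1 (attained at k = 2)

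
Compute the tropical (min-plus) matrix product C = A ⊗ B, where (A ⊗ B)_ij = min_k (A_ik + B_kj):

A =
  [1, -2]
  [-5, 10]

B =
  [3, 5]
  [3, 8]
A ⊗ B =
  [1, 6]
  [-2, 0]

Apply the min-plus product entry-by-entry:
  C[0][0] = min over k of (A[0][0] + B[0][0] = 1 + 3 = 4, A[0][1] + B[1][0] = -2 + 3 = 1) = 1 (attained at k = 1)
  C[0][1] = min over k of (A[0][0] + B[0][1] = 1 + 5 = 6, A[0][1] + B[1][1] = -2 + 8 = 6) = 6 (attained at k = 0)
  C[1][0] = min over k of (A[1][0] + B[0][0] = -5 + 3 = -2, A[1][1] + B[1][0] = 10 + 3 = 13) = -2 (attained at k = 0)
  C[1][1] = min over k of (A[1][0] + B[0][1] = -5 + 5 = 0, A[1][1] + B[1][1] = 10 + 8 = 18) = 0 (attained at k = 0)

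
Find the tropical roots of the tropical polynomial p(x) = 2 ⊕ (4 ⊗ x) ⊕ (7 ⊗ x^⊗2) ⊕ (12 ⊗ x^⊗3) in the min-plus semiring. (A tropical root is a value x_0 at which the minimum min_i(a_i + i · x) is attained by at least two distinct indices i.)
Roots: {-5, -3, -2}

Each tropical root is a break point of the lower envelope of the lines y = a_i + i · x (there are 4 lines, with slopes 0, 1, ..., 3). Only the lines that attain the minimum somewhere contribute to roots; other lines are dominated. Here the surviving (envelope) indices are i = 3, i = 2, i = 1, i = 0.
Intersections between consecutive envelope lines give the roots: for adjacent envelope indices i < j the intersection is x = (a_i − a_j) / (j − i). Reading off the sorted break points: {-5, -3, -2}.
Verification: at each break x_0, at least two indices attain the minimum of min_i(a_i + i · x_0).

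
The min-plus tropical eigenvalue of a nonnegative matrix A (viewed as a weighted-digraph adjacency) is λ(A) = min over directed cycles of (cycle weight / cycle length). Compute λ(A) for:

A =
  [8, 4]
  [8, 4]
λ(A) = 4

Enumerate directed cycles and compute their means (weight / length). Sample:
  cycle 0 → 0: weight = 8, length = 1, mean = 8/1 ≈ 8.000
  cycle 1 → 1: weight = 4, length = 1, mean = 4/1 ≈ 4.000
  cycle 0 → 1 → 0: weight = 12, length = 2, mean = 12/2 ≈ 6.000
  cycle 1 → 0 → 1: weight = 12, length = 2, mean = 12/2 ≈ 6.000
Minimum mean = 4.000, attained e.g. along the cycle 1 → 1 with weight 4 and length 1. So λ(A) = 4/1 = 4.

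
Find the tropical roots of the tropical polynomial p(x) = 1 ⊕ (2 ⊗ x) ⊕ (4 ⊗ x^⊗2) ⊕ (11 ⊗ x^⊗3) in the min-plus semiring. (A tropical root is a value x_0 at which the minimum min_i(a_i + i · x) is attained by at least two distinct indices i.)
Roots: {-7, -2, -1}

Each tropical root is a break point of the lower envelope of the lines y = a_i + i · x (there are 4 lines, with slopes 0, 1, ..., 3). Only the lines that attain the minimum somewhere contribute to roots; other lines are dominated. Here the surviving (envelope) indices are i = 3, i = 2, i = 1, i = 0.
Intersections between consecutive envelope lines give the roots: for adjacent envelope indices i < j the intersection is x = (a_i − a_j) / (j − i). Reading off the sorted break points: {-7, -2, -1}.
Verification: at each break x_0, at least two indices attain the minimum of min_i(a_i + i · x_0).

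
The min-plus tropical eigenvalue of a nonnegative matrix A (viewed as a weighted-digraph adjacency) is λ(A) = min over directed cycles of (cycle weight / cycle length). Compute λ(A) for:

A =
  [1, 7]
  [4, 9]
λ(A) = 1

Enumerate directed cycles and compute their means (weight / length). Sample:
  cycle 0 → 0: weight = 1, length = 1, mean = 1/1 ≈ 1.000
  cycle 1 → 1: weight = 9, length = 1, mean = 9/1 ≈ 9.000
  cycle 0 → 1 → 0: weight = 11, length = 2, mean = 11/2 ≈ 5.500
  cycle 1 → 0 → 1: weight = 11, length = 2, mean = 11/2 ≈ 5.500
Minimum mean = 1.000, attained e.g. along the cycle 0 → 0 with weight 1 and length 1. So λ(A) = 1/1 = 1.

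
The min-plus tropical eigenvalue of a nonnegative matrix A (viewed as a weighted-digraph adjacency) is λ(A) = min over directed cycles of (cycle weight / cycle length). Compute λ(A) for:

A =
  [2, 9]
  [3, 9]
λ(A) = 2

Enumerate directed cycles and compute their means (weight / length). Sample:
  cycle 0 → 0: weight = 2, length = 1, mean = 2/1 ≈ 2.000
  cycle 1 → 1: weight = 9, length = 1, mean = 9/1 ≈ 9.000
  cycle 0 → 1 → 0: weight = 12, length = 2, mean = 12/2 ≈ 6.000
  cycle 1 → 0 → 1: weight = 12, length = 2, mean = 12/2 ≈ 6.000
Minimum mean = 2.000, attained e.g. along the cycle 0 → 0 with weight 2 and length 1. So λ(A) = 2/1 = 2.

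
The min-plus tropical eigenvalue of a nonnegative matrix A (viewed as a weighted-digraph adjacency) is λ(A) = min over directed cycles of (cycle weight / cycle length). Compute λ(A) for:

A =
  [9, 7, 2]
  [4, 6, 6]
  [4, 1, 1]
λ(A) = 1

Enumerate directed cycles and compute their means (weight / length). Sample:
  cycle 0 → 0: weight = 9, length = 1, mean = 9/1 ≈ 9.000
  cycle 1 → 1: weight = 6, length = 1, mean = 6/1 ≈ 6.000
  cycle 2 → 2: weight = 1, length = 1, mean = 1/1 ≈ 1.000
  cycle 0 → 1 → 0: weight = 11, length = 2, mean = 11/2 ≈ 5.500
  cycle 0 → 2 → 0: weight = 6, length = 2, mean = 6/2 ≈ 3.000
  cycle 1 → 0 → 1: weight = 11, length = 2, mean = 11/2 ≈ 5.500
Minimum mean = 1.000, attained e.g. along the cycle 2 → 2 with weight 1 and length 1. So λ(A) = 1/1 = 1.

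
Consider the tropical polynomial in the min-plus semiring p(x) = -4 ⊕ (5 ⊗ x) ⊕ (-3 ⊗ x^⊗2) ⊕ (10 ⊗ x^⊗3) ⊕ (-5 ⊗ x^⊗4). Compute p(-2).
p(-2) = -13

A tropical monomial a ⊗ x^⊗i evaluates to a + i · x. Evaluating each term at x = -2:
  Term 0 contributes -4 + 0 · -2 = -4
  Term 1 contributes 5 + 1 · -2 = 3
  Term 2 contributes -3 + 2 · -2 = -7
  Term 3 contributes 10 + 3 · -2 = 4
  Term 4 contributes -5 + 4 · -2 = -13
p(-2) = ⊕ of these = min[-4, 3, -7, 4, -13] = -13.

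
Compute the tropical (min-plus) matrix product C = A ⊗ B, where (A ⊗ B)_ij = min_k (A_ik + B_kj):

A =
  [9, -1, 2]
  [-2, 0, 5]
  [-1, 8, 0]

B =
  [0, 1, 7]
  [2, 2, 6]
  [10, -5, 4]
A ⊗ B =
  [1, -3, 5]
  [-2, -1, 5]
  [-1, -5, 4]

Apply the min-plus product entry-by-entry:
  C[0][0] = min over k of (A[0][0] + B[0][0] = 9 + 0 = 9, A[0][1] + B[1][0] = -1 + 2 = 1, A[0][2] + B[2][0] = 2 + 10 = 12) = 1 (attained at k = 1)
  C[0][1] = min over k of (A[0][0] + B[0][1] = 9 + 1 = 10, A[0][1] + B[1][1] = -1 + 2 = 1, A[0][2] + B[2][1] = 2 + -5 = -3) = -3 (attained at k = 2)
  C[0][2] = min over k of (A[0][0] + B[0][2] = 9 + 7 = 16, A[0][1] + B[1][2] = -1 + 6 = 5, A[0][2] + B[2][2] = 2 + 4 = 6) = 5 (attained at k = 1)
  C[1][0] = min over k of (A[1][0] + B[0][0] = -2 + 0 = -2, A[1][1] + B[1][0] = 0 + 2 = 2, A[1][2] + B[2][0] = 5 + 10 = 15) = -2 (attained at k = 0)
  C[1][1] = min over k of (A[1][0] + B[0][1] = -2 + 1 = -1, A[1][1] + B[1][1] = 0 + 2 = 2, A[1][2] + B[2][1] = 5 + -5 = 0) = -1 (attained at k = 0)
  C[1][2] = min over k of (A[1][0] + B[0][2] = -2 + 7 = 5, A[1][1] + B[1][2] = 0 + 6 = 6, A[1][2] + B[2][2] = 5 + 4 = 9) = 5 (attained at k = 0)
  C[2][0] = min over k of (A[2][0] + B[0][0] = -1 + 0 = -1, A[2][1] + B[1][0] = 8 + 2 = 10, A[2][2] + B[2][0] = 0 + 10 = 10) = -1 (attained at k = 0)
  C[2][1] = min over k of (A[2][0] + B[0][1] = -1 + 1 = 0, A[2][1] + B[1][1] = 8 + 2 = 10, A[2][2] + B[2][1] = 0 + -5 = -5) = -5 (attained at k = 2)
  C[2][2] = min over k of (A[2][0] + B[0][2] = -1 + 7 = 6, A[2][1] + B[1][2] = 8 + 6 = 14, A[2][2] + B[2][2] = 0 + 4 = 4) = 4 (attained at k = 2)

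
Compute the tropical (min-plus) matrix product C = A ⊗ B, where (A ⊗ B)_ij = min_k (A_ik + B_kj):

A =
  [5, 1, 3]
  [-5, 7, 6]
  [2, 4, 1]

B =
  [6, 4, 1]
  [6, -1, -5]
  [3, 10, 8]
A ⊗ B =
  [6, 0, -4]
  [1, -1, -4]
  [4, 3, -1]

Apply the min-plus product entry-by-entry:
  C[0][0] = min over k of (A[0][0] + B[0][0] = 5 + 6 = 11, A[0][1] + B[1][0] = 1 + 6 = 7, A[0][2] + B[2][0] = 3 + 3 = 6) = 6 (attained at k = 2)
  C[0][1] = min over k of (A[0][0] + B[0][1] = 5 + 4 = 9, A[0][1] + B[1][1] = 1 + -1 = 0, A[0][2] + B[2][1] = 3 + 10 = 13) = 0 (attained at k = 1)
  C[0][2] = min over k of (A[0][0] + B[0][2] = 5 + 1 = 6, A[0][1] + B[1][2] = 1 + -5 = -4, A[0][2] + B[2][2] = 3 + 8 = 11) = -4 (attained at k = 1)
  C[1][0] = min over k of (A[1][0] + B[0][0] = -5 + 6 = 1, A[1][1] + B[1][0] = 7 + 6 = 13, A[1][2] + B[2][0] = 6 + 3 = 9) = 1 (attained at k = 0)
  C[1][1] = min over k of (A[1][0] + B[0][1] = -5 + 4 = -1, A[1][1] + B[1][1] = 7 + -1 = 6, A[1][2] + B[2][1] = 6 + 10 = 16) = -1 (attained at k = 0)
  C[1][2] = min over k of (A[1][0] + B[0][2] = -5 + 1 = -4, A[1][1] + B[1][2] = 7 + -5 = 2, A[1][2] + B[2][2] = 6 + 8 = 14) = -4 (attained at k = 0)
  C[2][0] = min over k of (A[2][0] + B[0][0] = 2 + 6 = 8, A[2][1] + B[1][0] = 4 + 6 = 10, A[2][2] + B[2][0] = 1 + 3 = 4) = 4 (attained at k = 2)
  C[2][1] = min over k of (A[2][0] + B[0][1] = 2 + 4 = 6, A[2][1] + B[1][1] = 4 + -1 = 3, A[2][2] + B[2][1] = 1 + 10 = 11) = 3 (attained at k = 1)
  C[2][2] = min over k of (A[2][0] + B[0][2] = 2 + 1 = 3, A[2][1] + B[1][2] = 4 + -5 = -1, A[2][2] + B[2][2] = 1 + 8 = 9) = -1 (attained at k = 1)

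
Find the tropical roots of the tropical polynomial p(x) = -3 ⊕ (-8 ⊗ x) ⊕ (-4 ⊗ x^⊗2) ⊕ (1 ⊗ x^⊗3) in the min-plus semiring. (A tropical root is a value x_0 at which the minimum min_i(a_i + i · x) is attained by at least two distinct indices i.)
Roots: {-5, -4, 5}

Each tropical root is a break point of the lower envelope of the lines y = a_i + i · x (there are 4 lines, with slopes 0, 1, ..., 3). Only the lines that attain the minimum somewhere contribute to roots; other lines are dominated. Here the surviving (envelope) indices are i = 3, i = 2, i = 1, i = 0.
Intersections between consecutive envelope lines give the roots: for adjacent envelope indices i < j the intersection is x = (a_i − a_j) / (j − i). Reading off the sorted break points: {-5, -4, 5}.
Verification: at each break x_0, at least two indices attain the minimum of min_i(a_i + i · x_0).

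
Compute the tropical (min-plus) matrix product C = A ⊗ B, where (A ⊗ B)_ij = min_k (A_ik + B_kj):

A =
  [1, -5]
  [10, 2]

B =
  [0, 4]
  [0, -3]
A ⊗ B =
  [-5, -8]
  [2, -1]

Apply the min-plus product entry-by-entry:
  C[0][0] = min over k of (A[0][0] + B[0][0] = 1 + 0 = 1, A[0][1] + B[1][0] = -5 + 0 = -5) = -5 (attained at k = 1)
  C[0][1] = min over k of (A[0][0] + B[0][1] = 1 + 4 = 5, A[0][1] + B[1][1] = -5 + -3 = -8) = -8 (attained at k = 1)
  C[1][0] = min over k of (A[1][0] + B[0][0] = 10 + 0 = 10, A[1][1] + B[1][0] = 2 + 0 = 2) = 2 (attained at k = 1)
  C[1][1] = min over k of (A[1][0] + B[0][1] = 10 + 4 = 14, A[1][1] + B[1][1] = 2 + -3 = -1) = -1 (attained at k = 1)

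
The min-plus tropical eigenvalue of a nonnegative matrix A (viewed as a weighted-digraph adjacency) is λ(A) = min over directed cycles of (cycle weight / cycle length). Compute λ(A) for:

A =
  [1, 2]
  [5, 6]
λ(A) = 1

Enumerate directed cycles and compute their means (weight / length). Sample:
  cycle 0 → 0: weight = 1, length = 1, mean = 1/1 ≈ 1.000
  cycle 1 → 1: weight = 6, length = 1, mean = 6/1 ≈ 6.000
  cycle 0 → 1 → 0: weight = 7, length = 2, mean = 7/2 ≈ 3.500
  cycle 1 → 0 → 1: weight = 7, length = 2, mean = 7/2 ≈ 3.500
Minimum mean = 1.000, attained e.g. along the cycle 0 → 0 with weight 1 and length 1. So λ(A) = 1/1 = 1.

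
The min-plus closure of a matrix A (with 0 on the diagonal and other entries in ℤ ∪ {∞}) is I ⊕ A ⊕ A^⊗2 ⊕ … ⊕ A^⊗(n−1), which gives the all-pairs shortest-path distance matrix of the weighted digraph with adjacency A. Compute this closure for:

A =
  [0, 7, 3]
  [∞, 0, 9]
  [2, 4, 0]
Closure =
  [0, 7, 3]
  [11, 0, 9]
  [2, 4, 0]

This is the Floyd-Warshall all-pairs shortest-path computation. For each intermediate vertex k = 0, 1, …, 2, update dist[i][j] ← min(dist[i][j], dist[i][k] + dist[k][j]). The final matrix gives, for each (i, j), the minimum total weight of any directed path from i to j (possibly empty when i = j).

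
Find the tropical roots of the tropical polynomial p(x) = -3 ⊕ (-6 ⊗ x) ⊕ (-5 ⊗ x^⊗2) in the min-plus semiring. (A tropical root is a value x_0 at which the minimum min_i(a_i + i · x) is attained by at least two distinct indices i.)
Roots: {-1, 3}

Each tropical root is a break point of the lower envelope of the lines y = a_i + i · x (there are 3 lines, with slopes 0, 1, ..., 2). Only the lines that attain the minimum somewhere contribute to roots; other lines are dominated. Here the surviving (envelope) indices are i = 2, i = 1, i = 0.
Intersections between consecutive envelope lines give the roots: for adjacent envelope indices i < j the intersection is x = (a_i − a_j) / (j − i). Reading off the sorted break points: {-1, 3}.
Verification: at each break x_0, at least two indices attain the minimum of min_i(a_i + i · x_0).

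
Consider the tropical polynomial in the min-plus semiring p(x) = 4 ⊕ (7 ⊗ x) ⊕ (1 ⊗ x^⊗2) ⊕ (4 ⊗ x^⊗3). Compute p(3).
p(3) = 4

A tropical monomial a ⊗ x^⊗i evaluates to a + i · x. Evaluating each term at x = 3:
  Term 0 contributes 4 + 0 · 3 = 4
  Term 1 contributes 7 + 1 · 3 = 10
  Term 2 contributes 1 + 2 · 3 = 7
  Term 3 contributes 4 + 3 · 3 = 13
p(3) = ⊕ of these = min[4, 10, 7, 13] = 4.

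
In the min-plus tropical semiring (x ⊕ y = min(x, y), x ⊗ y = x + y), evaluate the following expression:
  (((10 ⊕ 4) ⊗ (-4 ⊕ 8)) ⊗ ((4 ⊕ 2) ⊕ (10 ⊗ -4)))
(((10 ⊕ 4) ⊗ (-4 ⊕ 8)) ⊗ ((4 ⊕ 2) ⊕ (10 ⊗ -4))) = 2

Expand innermost to outermost. Recall ⊕ takes the minimum of its arguments and ⊗ takes their sum. Working out the expression (((10 ⊕ 4) ⊗ (-4 ⊕ 8)) ⊗ ((4 ⊕ 2) ⊕ (10 ⊗ -4))) gives 2.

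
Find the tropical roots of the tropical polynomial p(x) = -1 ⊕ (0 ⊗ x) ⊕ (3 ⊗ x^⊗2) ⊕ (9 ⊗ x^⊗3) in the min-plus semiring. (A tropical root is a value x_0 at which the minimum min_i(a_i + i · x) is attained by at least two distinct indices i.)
Roots: {-6, -3, -1}

Each tropical root is a break point of the lower envelope of the lines y = a_i + i · x (there are 4 lines, with slopes 0, 1, ..., 3). Only the lines that attain the minimum somewhere contribute to roots; other lines are dominated. Here the surviving (envelope) indices are i = 3, i = 2, i = 1, i = 0.
Intersections between consecutive envelope lines give the roots: for adjacent envelope indices i < j the intersection is x = (a_i − a_j) / (j − i). Reading off the sorted break points: {-6, -3, -1}.
Verification: at each break x_0, at least two indices attain the minimum of min_i(a_i + i · x_0).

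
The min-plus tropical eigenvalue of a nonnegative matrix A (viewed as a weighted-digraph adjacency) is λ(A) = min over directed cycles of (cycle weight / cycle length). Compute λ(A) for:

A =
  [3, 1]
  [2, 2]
λ(A) = 3/2

Enumerate directed cycles and compute their means (weight / length). Sample:
  cycle 0 → 0: weight = 3, length = 1, mean = 3/1 ≈ 3.000
  cycle 1 → 1: weight = 2, length = 1, mean = 2/1 ≈ 2.000
  cycle 0 → 1 → 0: weight = 3, length = 2, mean = 3/2 ≈ 1.500
  cycle 1 → 0 → 1: weight = 3, length = 2, mean = 3/2 ≈ 1.500
Minimum mean = 1.500, attained e.g. along the cycle 0 → 1 → 0 with weight 3 and length 2. So λ(A) = 3/2 = 3/2.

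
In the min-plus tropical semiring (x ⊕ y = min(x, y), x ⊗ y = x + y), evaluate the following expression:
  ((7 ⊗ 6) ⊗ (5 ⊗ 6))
((7 ⊗ 6) ⊗ (5 ⊗ 6)) = 24

Expand innermost to outermost. Recall ⊕ takes the minimum of its arguments and ⊗ takes their sum. Working out the expression ((7 ⊗ 6) ⊗ (5 ⊗ 6)) gives 24.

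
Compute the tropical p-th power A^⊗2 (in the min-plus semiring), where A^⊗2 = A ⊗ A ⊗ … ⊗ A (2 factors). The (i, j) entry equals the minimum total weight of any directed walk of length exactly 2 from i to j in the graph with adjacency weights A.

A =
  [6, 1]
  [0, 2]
A^⊗2 =
  [1, 3]
  [2, 1]

Each entry (A^⊗2)_ij equals the minimum over all length-2 walks i = v_0 → v_1 → … → v_2 = j of Σ_t A[v_t][v_{t+1}]. For example, for (i, j) = (0, 1) we minimise over 2 possible intermediate vertex sequences; the minimum is 3, attained along the walk 0 → 1 → 1.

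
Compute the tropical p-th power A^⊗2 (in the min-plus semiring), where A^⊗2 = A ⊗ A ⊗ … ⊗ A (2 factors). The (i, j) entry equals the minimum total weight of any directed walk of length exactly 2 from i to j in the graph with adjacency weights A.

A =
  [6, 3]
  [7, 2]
A^⊗2 =
  [10, 5]
  [9, 4]

Each entry (A^⊗2)_ij equals the minimum over all length-2 walks i = v_0 → v_1 → … → v_2 = j of Σ_t A[v_t][v_{t+1}]. For example, for (i, j) = (0, 1) we minimise over 2 possible intermediate vertex sequences; the minimum is 5, attained along the walk 0 → 1 → 1.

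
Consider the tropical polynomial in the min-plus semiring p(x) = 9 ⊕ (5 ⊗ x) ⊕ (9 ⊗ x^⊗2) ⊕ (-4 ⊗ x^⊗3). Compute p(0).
p(0) = -4

A tropical monomial a ⊗ x^⊗i evaluates to a + i · x. Evaluating each term at x = 0:
  Term 0 contributes 9 + 0 · 0 = 9
  Term 1 contributes 5 + 1 · 0 = 5
  Term 2 contributes 9 + 2 · 0 = 9
  Term 3 contributes -4 + 3 · 0 = -4
p(0) = ⊕ of these = min[9, 5, 9, -4] = -4.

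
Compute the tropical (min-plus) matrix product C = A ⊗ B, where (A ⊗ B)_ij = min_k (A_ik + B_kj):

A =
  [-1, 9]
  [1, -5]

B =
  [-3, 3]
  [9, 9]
A ⊗ B =
  [-4, 2]
  [-2, 4]

Apply the min-plus product entry-by-entry:
  C[0][0] = min over k of (A[0][0] + B[0][0] = -1 + -3 = -4, A[0][1] + B[1][0] = 9 + 9 = 18) = -4 (attained at k = 0)
  C[0][1] = min over k of (A[0][0] + B[0][1] = -1 + 3 = 2, A[0][1] + B[1][1] = 9 + 9 = 18) = 2 (attained at k = 0)
  C[1][0] = min over k of (A[1][0] + B[0][0] = 1 + -3 = -2, A[1][1] + B[1][0] = -5 + 9 = 4) = -2 (attained at k = 0)
  C[1][1] = min over k of (A[1][0] + B[0][1] = 1 + 3 = 4, A[1][1] + B[1][1] = -5 + 9 = 4) = 4 (attained at k = 0)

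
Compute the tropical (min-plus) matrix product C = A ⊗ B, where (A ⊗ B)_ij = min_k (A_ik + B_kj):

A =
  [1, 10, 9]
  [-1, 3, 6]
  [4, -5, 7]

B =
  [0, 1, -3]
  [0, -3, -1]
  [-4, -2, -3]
A ⊗ B =
  [1, 2, -2]
  [-1, 0, -4]
  [-5, -8, -6]

Apply the min-plus product entry-by-entry:
  C[0][0] = min over k of (A[0][0] + B[0][0] = 1 + 0 = 1, A[0][1] + B[1][0] = 10 + 0 = 10, A[0][2] + B[2][0] = 9 + -4 = 5) = 1 (attained at k = 0)
  C[0][1] = min over k of (A[0][0] + B[0][1] = 1 + 1 = 2, A[0][1] + B[1][1] = 10 + -3 = 7, A[0][2] + B[2][1] = 9 + -2 = 7) = 2 (attained at k = 0)
  C[0][2] = min over k of (A[0][0] + B[0][2] = 1 + -3 = -2, A[0][1] + B[1][2] = 10 + -1 = 9, A[0][2] + B[2][2] = 9 + -3 = 6) = -2 (attained at k = 0)
  C[1][0] = min over k of (A[1][0] + B[0][0] = -1 + 0 = -1, A[1][1] + B[1][0] = 3 + 0 = 3, A[1][2] + B[2][0] = 6 + -4 = 2) = -1 (attained at k = 0)
  C[1][1] = min over k of (A[1][0] + B[0][1] = -1 + 1 = 0, A[1][1] + B[1][1] = 3 + -3 = 0, A[1][2] + B[2][1] = 6 + -2 = 4) = 0 (attained at k = 0)
  C[1][2] = min over k of (A[1][0] + B[0][2] = -1 + -3 = -4, A[1][1] + B[1][2] = 3 + -1 = 2, A[1][2] + B[2][2] = 6 + -3 = 3) = -4 (attained at k = 0)
  C[2][0] = min over k of (A[2][0] + B[0][0] = 4 + 0 = 4, A[2][1] + B[1][0] = -5 + 0 = -5, A[2][2] + B[2][0] = 7 + -4 = 3) = -5 (attained at k = 1)
  C[2][1] = min over k of (A[2][0] + B[0][1] = 4 + 1 = 5, A[2][1] + B[1][1] = -5 + -3 = -8, A[2][2] + B[2][1] = 7 + -2 = 5) = -8 (attained at k = 1)
  C[2][2] = min over k of (A[2][0] + B[0][2] = 4 + -3 = 1, A[2][1] + B[1][2] = -5 + -1 = -6, A[2][2] + B[2][2] = 7 + -3 = 4) = -6 (attained at k = 1)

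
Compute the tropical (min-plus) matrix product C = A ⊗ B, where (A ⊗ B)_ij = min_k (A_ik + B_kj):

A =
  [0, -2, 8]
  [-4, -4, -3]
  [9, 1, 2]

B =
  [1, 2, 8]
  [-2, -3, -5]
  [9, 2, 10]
A ⊗ B =
  [-4, -5, -7]
  [-6, -7, -9]
  [-1, -2, -4]

Apply the min-plus product entry-by-entry:
  C[0][0] = min over k of (A[0][0] + B[0][0] = 0 + 1 = 1, A[0][1] + B[1][0] = -2 + -2 = -4, A[0][2] + B[2][0] = 8 + 9 = 17) = -4 (attained at k = 1)
  C[0][1] = min over k of (A[0][0] + B[0][1] = 0 + 2 = 2, A[0][1] + B[1][1] = -2 + -3 = -5, A[0][2] + B[2][1] = 8 + 2 = 10) = -5 (attained at k = 1)
  C[0][2] = min over k of (A[0][0] + B[0][2] = 0 + 8 = 8, A[0][1] + B[1][2] = -2 + -5 = -7, A[0][2] + B[2][2] = 8 + 10 = 18) = -7 (attained at k = 1)
  C[1][0] = min over k of (A[1][0] + B[0][0] = -4 + 1 = -3, A[1][1] + B[1][0] = -4 + -2 = -6, A[1][2] + B[2][0] = -3 + 9 = 6) = -6 (attained at k = 1)
  C[1][1] = min over k of (A[1][0] + B[0][1] = -4 + 2 = -2, A[1][1] + B[1][1] = -4 + -3 = -7, A[1][2] + B[2][1] = -3 + 2 = -1) = -7 (attained at k = 1)
  C[1][2] = min over k of (A[1][0] + B[0][2] = -4 + 8 = 4, A[1][1] + B[1][2] = -4 + -5 = -9, A[1][2] + B[2][2] = -3 + 10 = 7) = -9 (attained at k = 1)
  C[2][0] = min over k of (A[2][0] + B[0][0] = 9 + 1 = 10, A[2][1] + B[1][0] = 1 + -2 = -1, A[2][2] + B[2][0] = 2 + 9 = 11) = -1 (attained at k = 1)
  C[2][1] = min over k of (A[2][0] + B[0][1] = 9 + 2 = 11, A[2][1] + B[1][1] = 1 + -3 = -2, A[2][2] + B[2][1] = 2 + 2 = 4) = -2 (attained at k = 1)
  C[2][2] = min over k of (A[2][0] + B[0][2] = 9 + 8 = 17, A[2][1] + B[1][2] = 1 + -5 = -4, A[2][2] + B[2][2] = 2 + 10 = 12) = -4 (attained at k = 1)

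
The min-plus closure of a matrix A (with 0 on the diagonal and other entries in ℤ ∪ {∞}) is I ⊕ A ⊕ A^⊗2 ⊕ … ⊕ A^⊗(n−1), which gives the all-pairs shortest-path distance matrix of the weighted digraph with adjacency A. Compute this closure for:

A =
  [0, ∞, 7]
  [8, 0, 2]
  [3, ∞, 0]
Closure =
  [0, ∞, 7]
  [5, 0, 2]
  [3, ∞, 0]

This is the Floyd-Warshall all-pairs shortest-path computation. For each intermediate vertex k = 0, 1, …, 2, update dist[i][j] ← min(dist[i][j], dist[i][k] + dist[k][j]). The final matrix gives, for each (i, j), the minimum total weight of any directed path from i to j (possibly empty when i = j).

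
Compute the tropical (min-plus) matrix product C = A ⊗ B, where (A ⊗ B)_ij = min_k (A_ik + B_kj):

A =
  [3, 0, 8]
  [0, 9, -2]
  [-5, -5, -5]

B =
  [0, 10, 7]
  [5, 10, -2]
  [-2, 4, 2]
A ⊗ B =
  [3, 10, -2]
  [-4, 2, 0]
  [-7, -1, -7]

Apply the min-plus product entry-by-entry:
  C[0][0] = min over k of (A[0][0] + B[0][0] = 3 + 0 = 3, A[0][1] + B[1][0] = 0 + 5 = 5, A[0][2] + B[2][0] = 8 + -2 = 6) = 3 (attained at k = 0)
  C[0][1] = min over k of (A[0][0] + B[0][1] = 3 + 10 = 13, A[0][1] + B[1][1] = 0 + 10 = 10, A[0][2] + B[2][1] = 8 + 4 = 12) = 10 (attained at k = 1)
  C[0][2] = min over k of (A[0][0] + B[0][2] = 3 + 7 = 10, A[0][1] + B[1][2] = 0 + -2 = -2, A[0][2] + B[2][2] = 8 + 2 = 10) = -2 (attained at k = 1)
  C[1][0] = min over k of (A[1][0] + B[0][0] = 0 + 0 = 0, A[1][1] + B[1][0] = 9 + 5 = 14, A[1][2] + B[2][0] = -2 + -2 = -4) = -4 (attained at k = 2)
  C[1][1] = min over k of (A[1][0] + B[0][1] = 0 + 10 = 10, A[1][1] + B[1][1] = 9 + 10 = 19, A[1][2] + B[2][1] = -2 + 4 = 2) = 2 (attained at k = 2)
  C[1][2] = min over k of (A[1][0] + B[0][2] = 0 + 7 = 7, A[1][1] + B[1][2] = 9 + -2 = 7, A[1][2] + B[2][2] = -2 + 2 = 0) = 0 (attained at k = 2)
  C[2][0] = min over k of (A[2][0] + B[0][0] = -5 + 0 = -5, A[2][1] + B[1][0] = -5 + 5 = 0, A[2][2] + B[2][0] = -5 + -2 = -7) = -7 (attained at k = 2)
  C[2][1] = min over k of (A[2][0] + B[0][1] = -5 + 10 = 5, A[2][1] + B[1][1] = -5 + 10 = 5, A[2][2] + B[2][1] = -5 + 4 = -1) = -1 (attained at k = 2)
  C[2][2] = min over k of (A[2][0] + B[0][2] = -5 + 7 = 2, A[2][1] + B[1][2] = -5 + -2 = -7, A[2][2] + B[2][2] = -5 + 2 = -3) = -7 (attained at k = 1)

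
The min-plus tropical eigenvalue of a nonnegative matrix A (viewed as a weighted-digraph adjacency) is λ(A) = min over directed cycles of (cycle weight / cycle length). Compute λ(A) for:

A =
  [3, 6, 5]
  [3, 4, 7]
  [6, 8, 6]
λ(A) = 3

Enumerate directed cycles and compute their means (weight / length). Sample:
  cycle 0 → 0: weight = 3, length = 1, mean = 3/1 ≈ 3.000
  cycle 1 → 1: weight = 4, length = 1, mean = 4/1 ≈ 4.000
  cycle 2 → 2: weight = 6, length = 1, mean = 6/1 ≈ 6.000
  cycle 0 → 1 → 0: weight = 9, length = 2, mean = 9/2 ≈ 4.500
  cycle 0 → 2 → 0: weight = 11, length = 2, mean = 11/2 ≈ 5.500
  cycle 1 → 0 → 1: weight = 9, length = 2, mean = 9/2 ≈ 4.500
Minimum mean = 3.000, attained e.g. along the cycle 0 → 0 with weight 3 and length 1. So λ(A) = 3/1 = 3.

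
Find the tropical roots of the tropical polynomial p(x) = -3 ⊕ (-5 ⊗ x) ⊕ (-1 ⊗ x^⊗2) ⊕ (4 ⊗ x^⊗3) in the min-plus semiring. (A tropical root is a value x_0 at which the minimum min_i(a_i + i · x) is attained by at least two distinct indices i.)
Roots: {-5, -4, 2}

Each tropical root is a break point of the lower envelope of the lines y = a_i + i · x (there are 4 lines, with slopes 0, 1, ..., 3). Only the lines that attain the minimum somewhere contribute to roots; other lines are dominated. Here the surviving (envelope) indices are i = 3, i = 2, i = 1, i = 0.
Intersections between consecutive envelope lines give the roots: for adjacent envelope indices i < j the intersection is x = (a_i − a_j) / (j − i). Reading off the sorted break points: {-5, -4, 2}.
Verification: at each break x_0, at least two indices attain the minimum of min_i(a_i + i · x_0).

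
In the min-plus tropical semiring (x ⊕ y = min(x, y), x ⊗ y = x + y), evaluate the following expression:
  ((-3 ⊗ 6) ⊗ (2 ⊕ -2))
((-3 ⊗ 6) ⊗ (2 ⊕ -2)) = 1

Expand innermost to outermost. Recall ⊕ takes the minimum of its arguments and ⊗ takes their sum. Working out the expression ((-3 ⊗ 6) ⊗ (2 ⊕ -2)) gives 1.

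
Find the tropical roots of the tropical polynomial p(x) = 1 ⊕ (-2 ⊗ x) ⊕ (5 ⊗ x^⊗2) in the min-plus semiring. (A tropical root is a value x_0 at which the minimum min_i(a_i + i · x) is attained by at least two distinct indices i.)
Roots: {-7, 3}

Each tropical root is a break point of the lower envelope of the lines y = a_i + i · x (there are 3 lines, with slopes 0, 1, ..., 2). Only the lines that attain the minimum somewhere contribute to roots; other lines are dominated. Here the surviving (envelope) indices are i = 2, i = 1, i = 0.
Intersections between consecutive envelope lines give the roots: for adjacent envelope indices i < j the intersection is x = (a_i − a_j) / (j − i). Reading off the sorted break points: {-7, 3}.
Verification: at each break x_0, at least two indices attain the minimum of min_i(a_i + i · x_0).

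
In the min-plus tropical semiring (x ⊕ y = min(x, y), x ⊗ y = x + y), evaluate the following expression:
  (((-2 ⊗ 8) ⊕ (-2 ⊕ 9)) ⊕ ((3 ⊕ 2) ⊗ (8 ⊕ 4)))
(((-2 ⊗ 8) ⊕ (-2 ⊕ 9)) ⊕ ((3 ⊕ 2) ⊗ (8 ⊕ 4))) = -2

Expand innermost to outermost. Recall ⊕ takes the minimum of its arguments and ⊗ takes their sum. Working out the expression (((-2 ⊗ 8) ⊕ (-2 ⊕ 9)) ⊕ ((3 ⊕ 2) ⊗ (8 ⊕ 4))) gives -2.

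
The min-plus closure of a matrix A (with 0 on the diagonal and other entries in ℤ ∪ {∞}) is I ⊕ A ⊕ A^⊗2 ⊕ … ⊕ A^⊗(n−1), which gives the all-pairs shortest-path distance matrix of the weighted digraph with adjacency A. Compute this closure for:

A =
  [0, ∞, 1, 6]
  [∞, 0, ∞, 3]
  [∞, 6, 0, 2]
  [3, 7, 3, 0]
Closure =
  [0, 7, 1, 3]
  [6, 0, 6, 3]
  [5, 6, 0, 2]
  [3, 7, 3, 0]

This is the Floyd-Warshall all-pairs shortest-path computation. For each intermediate vertex k = 0, 1, …, 3, update dist[i][j] ← min(dist[i][j], dist[i][k] + dist[k][j]). The final matrix gives, for each (i, j), the minimum total weight of any directed path from i to j (possibly empty when i = j).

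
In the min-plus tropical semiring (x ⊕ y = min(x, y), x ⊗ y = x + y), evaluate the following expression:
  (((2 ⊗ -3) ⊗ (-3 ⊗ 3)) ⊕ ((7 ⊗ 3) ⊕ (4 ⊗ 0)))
(((2 ⊗ -3) ⊗ (-3 ⊗ 3)) ⊕ ((7 ⊗ 3) ⊕ (4 ⊗ 0))) = -1

Expand innermost to outermost. Recall ⊕ takes the minimum of its arguments and ⊗ takes their sum. Working out the expression (((2 ⊗ -3) ⊗ (-3 ⊗ 3)) ⊕ ((7 ⊗ 3) ⊕ (4 ⊗ 0))) gives -1.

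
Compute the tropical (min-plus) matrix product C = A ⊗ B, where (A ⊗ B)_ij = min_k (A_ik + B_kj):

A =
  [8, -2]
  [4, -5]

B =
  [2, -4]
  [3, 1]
A ⊗ B =
  [1, -1]
  [-2, -4]

Apply the min-plus product entry-by-entry:
  C[0][0] = min over k of (A[0][0] + B[0][0] = 8 + 2 = 10, A[0][1] + B[1][0] = -2 + 3 = 1) = 1 (attained at k = 1)
  C[0][1] = min over k of (A[0][0] + B[0][1] = 8 + -4 = 4, A[0][1] + B[1][1] = -2 + 1 = -1) = -1 (attained at k = 1)
  C[1][0] = min over k of (A[1][0] + B[0][0] = 4 + 2 = 6, A[1][1] + B[1][0] = -5 + 3 = -2) = -2 (attained at k = 1)
  C[1][1] = min over k of (A[1][0] + B[0][1] = 4 + -4 = 0, A[1][1] + B[1][1] = -5 + 1 = -4) = -4 (attained at k = 1)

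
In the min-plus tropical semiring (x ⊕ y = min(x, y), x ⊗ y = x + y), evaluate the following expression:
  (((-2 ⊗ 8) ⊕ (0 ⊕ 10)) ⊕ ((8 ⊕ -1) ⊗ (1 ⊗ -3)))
(((-2 ⊗ 8) ⊕ (0 ⊕ 10)) ⊕ ((8 ⊕ -1) ⊗ (1 ⊗ -3))) = -3

Expand innermost to outermost. Recall ⊕ takes the minimum of its arguments and ⊗ takes their sum. Working out the expression (((-2 ⊗ 8) ⊕ (0 ⊕ 10)) ⊕ ((8 ⊕ -1) ⊗ (1 ⊗ -3))) gives -3.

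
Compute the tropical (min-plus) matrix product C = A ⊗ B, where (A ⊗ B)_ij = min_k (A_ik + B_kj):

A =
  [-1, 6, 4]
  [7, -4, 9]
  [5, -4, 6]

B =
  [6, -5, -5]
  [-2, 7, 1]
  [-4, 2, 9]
A ⊗ B =
  [0, -6, -6]
  [-6, 2, -3]
  [-6, 0, -3]

Apply the min-plus product entry-by-entry:
  C[0][0] = min over k of (A[0][0] + B[0][0] = -1 + 6 = 5, A[0][1] + B[1][0] = 6 + -2 = 4, A[0][2] + B[2][0] = 4 + -4 = 0) = 0 (attained at k = 2)
  C[0][1] = min over k of (A[0][0] + B[0][1] = -1 + -5 = -6, A[0][1] + B[1][1] = 6 + 7 = 13, A[0][2] + B[2][1] = 4 + 2 = 6) = -6 (attained at k = 0)
  C[0][2] = min over k of (A[0][0] + B[0][2] = -1 + -5 = -6, A[0][1] + B[1][2] = 6 + 1 = 7, A[0][2] + B[2][2] = 4 + 9 = 13) = -6 (attained at k = 0)
  C[1][0] = min over k of (A[1][0] + B[0][0] = 7 + 6 = 13, A[1][1] + B[1][0] = -4 + -2 = -6, A[1][2] + B[2][0] = 9 + -4 = 5) = -6 (attained at k = 1)
  C[1][1] = min over k of (A[1][0] + B[0][1] = 7 + -5 = 2, A[1][1] + B[1][1] = -4 + 7 = 3, A[1][2] + B[2][1] = 9 + 2 = 11) = 2 (attained at k = 0)
  C[1][2] = min over k of (A[1][0] + B[0][2] = 7 + -5 = 2, A[1][1] + B[1][2] = -4 + 1 = -3, A[1][2] + B[2][2] = 9 + 9 = 18) = -3 (attained at k = 1)
  C[2][0] = min over k of (A[2][0] + B[0][0] = 5 + 6 = 11, A[2][1] + B[1][0] = -4 + -2 = -6, A[2][2] + B[2][0] = 6 + -4 = 2) = -6 (attained at k = 1)
  C[2][1] = min over k of (A[2][0] + B[0][1] = 5 + -5 = 0, A[2][1] + B[1][1] = -4 + 7 = 3, A[2][2] + B[2][1] = 6 + 2 = 8) = 0 (attained at k = 0)
  C[2][2] = min over k of (A[2][0] + B[0][2] = 5 + -5 = 0, A[2][1] + B[1][2] = -4 + 1 = -3, A[2][2] + B[2][2] = 6 + 9 = 15) = -3 (attained at k = 1)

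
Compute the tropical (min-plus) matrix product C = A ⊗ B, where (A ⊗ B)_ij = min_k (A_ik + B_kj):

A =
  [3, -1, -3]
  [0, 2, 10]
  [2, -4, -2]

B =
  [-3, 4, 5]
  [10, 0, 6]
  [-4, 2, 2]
A ⊗ B =
  [-7, -1, -1]
  [-3, 2, 5]
  [-6, -4, 0]

Apply the min-plus product entry-by-entry:
  C[0][0] = min over k of (A[0][0] + B[0][0] = 3 + -3 = 0, A[0][1] + B[1][0] = -1 + 10 = 9, A[0][2] + B[2][0] = -3 + -4 = -7) = -7 (attained at k = 2)
  C[0][1] = min over k of (A[0][0] + B[0][1] = 3 + 4 = 7, A[0][1] + B[1][1] = -1 + 0 = -1, A[0][2] + B[2][1] = -3 + 2 = -1) = -1 (attained at k = 1)
  C[0][2] = min over k of (A[0][0] + B[0][2] = 3 + 5 = 8, A[0][1] + B[1][2] = -1 + 6 = 5, A[0][2] + B[2][2] = -3 + 2 = -1) = -1 (attained at k = 2)
  C[1][0] = min over k of (A[1][0] + B[0][0] = 0 + -3 = -3, A[1][1] + B[1][0] = 2 + 10 = 12, A[1][2] + B[2][0] = 10 + -4 = 6) = -3 (attained at k = 0)
  C[1][1] = min over k of (A[1][0] + B[0][1] = 0 + 4 = 4, A[1][1] + B[1][1] = 2 + 0 = 2, A[1][2] + B[2][1] = 10 + 2 = 12) = 2 (attained at k = 1)
  C[1][2] = min over k of (A[1][0] + B[0][2] = 0 + 5 = 5, A[1][1] + B[1][2] = 2 + 6 = 8, A[1][2] + B[2][2] = 10 + 2 = 12) = 5 (attained at k = 0)
  C[2][0] = min over k of (A[2][0] + B[0][0] = 2 + -3 = -1, A[2][1] + B[1][0] = -4 + 10 = 6, A[2][2] + B[2][0] = -2 + -4 = -6) = -6 (attained at k = 2)
  C[2][1] = min over k of (A[2][0] + B[0][1] = 2 + 4 = 6, A[2][1] + B[1][1] = -4 + 0 = -4, A[2][2] + B[2][1] = -2 + 2 = 0) = -4 (attained at k = 1)
  C[2][2] = min over k of (A[2][0] + B[0][2] = 2 + 5 = 7, A[2][1] + B[1][2] = -4 + 6 = 2, A[2][2] + B[2][2] = -2 + 2 = 0) = 0 (attained at k = 2)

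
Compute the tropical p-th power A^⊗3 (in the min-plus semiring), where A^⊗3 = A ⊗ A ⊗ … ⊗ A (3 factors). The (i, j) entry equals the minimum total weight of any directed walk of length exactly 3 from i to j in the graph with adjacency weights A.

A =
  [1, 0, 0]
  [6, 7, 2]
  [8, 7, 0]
A^⊗3 =
  [3, 2, 0]
  [8, 7, 2]
  [8, 7, 0]

Each entry (A^⊗3)_ij equals the minimum over all length-3 walks i = v_0 → v_1 → … → v_3 = j of Σ_t A[v_t][v_{t+1}]. For example, for (i, j) = (0, 2) we minimise over 9 possible intermediate vertex sequences; the minimum is 0, attained along the walk 0 → 2 → 2 → 2.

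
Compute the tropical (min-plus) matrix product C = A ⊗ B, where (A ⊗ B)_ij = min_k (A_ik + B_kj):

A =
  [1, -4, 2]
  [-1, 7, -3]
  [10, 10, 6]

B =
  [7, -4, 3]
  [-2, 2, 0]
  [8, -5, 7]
A ⊗ B =
  [-6, -3, -4]
  [5, -8, 2]
  [8, 1, 10]

Apply the min-plus product entry-by-entry:
  C[0][0] = min over k of (A[0][0] + B[0][0] = 1 + 7 = 8, A[0][1] + B[1][0] = -4 + -2 = -6, A[0][2] + B[2][0] = 2 + 8 = 10) = -6 (attained at k = 1)
  C[0][1] = min over k of (A[0][0] + B[0][1] = 1 + -4 = -3, A[0][1] + B[1][1] = -4 + 2 = -2, A[0][2] + B[2][1] = 2 + -5 = -3) = -3 (attained at k = 0)
  C[0][2] = min over k of (A[0][0] + B[0][2] = 1 + 3 = 4, A[0][1] + B[1][2] = -4 + 0 = -4, A[0][2] + B[2][2] = 2 + 7 = 9) = -4 (attained at k = 1)
  C[1][0] = min over k of (A[1][0] + B[0][0] = -1 + 7 = 6, A[1][1] + B[1][0] = 7 + -2 = 5, A[1][2] + B[2][0] = -3 + 8 = 5) = 5 (attained at k = 1)
  C[1][1] = min over k of (A[1][0] + B[0][1] = -1 + -4 = -5, A[1][1] + B[1][1] = 7 + 2 = 9, A[1][2] + B[2][1] = -3 + -5 = -8) = -8 (attained at k = 2)
  C[1][2] = min over k of (A[1][0] + B[0][2] = -1 + 3 = 2, A[1][1] + B[1][2] = 7 + 0 = 7, A[1][2] + B[2][2] = -3 + 7 = 4) = 2 (attained at k = 0)
  C[2][0] = min over k of (A[2][0] + B[0][0] = 10 + 7 = 17, A[2][1] + B[1][0] = 10 + -2 = 8, A[2][2] + B[2][0] = 6 + 8 = 14) = 8 (attained at k = 1)
  C[2][1] = min over k of (A[2][0] + B[0][1] = 10 + -4 = 6, A[2][1] + B[1][1] = 10 + 2 = 12, A[2][2] + B[2][1] = 6 + -5 = 1) = 1 (attained at k = 2)
  C[2][2] = min over k of (A[2][0] + B[0][2] = 10 + 3 = 13, A[2][1] + B[1][2] = 10 + 0 = 10, A[2][2] + B[2][2] = 6 + 7 = 13) = 10 (attained at k = 1)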